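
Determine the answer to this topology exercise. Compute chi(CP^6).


CP^6 has one cell in each even dimension 0, 2, ..., 2*6 (6+1 cells total).
All cells are even-dimensional, so chi = number of cells.
chi = 6 + 1 = 7

7


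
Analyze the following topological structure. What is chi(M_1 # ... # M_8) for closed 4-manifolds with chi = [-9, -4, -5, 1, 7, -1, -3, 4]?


For n-manifolds: chi(A#B) = chi(A) + chi(B) - chi(S^4).
chi(S^4) = 1 + (-1)^4 = 2.
chi(#) = (sum chi_i) - (8-1)*chi(S^4) = -10 - 7*2 = -24

-24


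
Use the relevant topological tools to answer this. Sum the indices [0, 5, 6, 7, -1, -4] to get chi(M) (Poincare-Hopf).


Poincare-Hopf: chi(M) = sum of indices of zeros.
chi = (0) + (5) + (6) + (7) + (-1) + (-4) = 13

13


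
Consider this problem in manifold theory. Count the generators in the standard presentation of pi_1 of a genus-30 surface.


Standard presentation: pi_1(Sigma_g) = <a_1,b_1,...,a_g,b_g | [a_1,b_1]...[a_g,b_g] = 1>.
Number of generators = 2g = 2*30 = 60

60


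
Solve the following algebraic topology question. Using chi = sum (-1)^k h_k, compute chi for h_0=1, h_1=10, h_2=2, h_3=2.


Handles of index k contribute (-1)^k to chi (same as CW cells).
chi = (1) + (-10) + (2) + (-2) = -9

-9


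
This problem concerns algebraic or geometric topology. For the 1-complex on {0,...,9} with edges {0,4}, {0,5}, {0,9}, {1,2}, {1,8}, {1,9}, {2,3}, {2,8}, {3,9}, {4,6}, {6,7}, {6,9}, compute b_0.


Run DFS/union-find over 10 vertices.
V = 10, E = 12.
Number of components = 1

1


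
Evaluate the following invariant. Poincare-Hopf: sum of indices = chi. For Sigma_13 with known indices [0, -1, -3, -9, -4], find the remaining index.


Poincare-Hopf: sum of indices = chi(M).
chi(Sigma_13) = 2 - 2*13 = -24.
Sum of known indices = -17.
x = chi - (sum known) = -24 - (-17) = -7

-7


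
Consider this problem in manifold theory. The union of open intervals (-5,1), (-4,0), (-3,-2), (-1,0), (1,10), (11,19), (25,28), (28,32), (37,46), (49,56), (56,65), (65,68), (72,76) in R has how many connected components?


Sort and merge overlapping open intervals.
Merged: (-5,1), (1,10), (11,19), (25,28), (28,32), (37,46), (49,56), (56,65), (65,68), (72,76).
Number of components = 10

10


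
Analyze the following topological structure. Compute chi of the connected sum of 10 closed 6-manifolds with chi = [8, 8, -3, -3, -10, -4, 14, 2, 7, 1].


For n-manifolds: chi(A#B) = chi(A) + chi(B) - chi(S^6).
chi(S^6) = 1 + (-1)^6 = 2.
chi(#) = (sum chi_i) - (10-1)*chi(S^6) = 20 - 9*2 = 2

2


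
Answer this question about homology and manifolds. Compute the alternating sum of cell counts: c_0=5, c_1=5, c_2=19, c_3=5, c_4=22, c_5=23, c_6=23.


chi = sum_k (-1)^k c_k.
= (-1)^0*5 + (-1)^1*5 + (-1)^2*19 + (-1)^3*5 + (-1)^4*22 + (-1)^5*23 + (-1)^6*23
= (5) + (-5) + (19) + (-5) + (22) + (-23) + (23)
= 36

36


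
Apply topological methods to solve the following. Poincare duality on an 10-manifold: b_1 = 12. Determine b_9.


Poincare duality for closed orientable n-manifolds: b_k = b_{n-k}.
Here n = 10, so b_9 = b_1 = 12

12


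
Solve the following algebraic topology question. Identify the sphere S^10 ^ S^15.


S^m ^ S^n = S^{m+n}.
k = 10 + 15 = 25

25


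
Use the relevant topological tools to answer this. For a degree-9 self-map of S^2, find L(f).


On S^2: L(f) = tr(f_0*) + (-1)^2 tr(f_2*) = 1 + (-1)^2 * deg(f).
L(f) = 1 + (-1)^2 * 9 = 1 + 9 = 10

10


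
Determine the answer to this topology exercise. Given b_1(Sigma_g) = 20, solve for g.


For a closed orientable surface: b_1 = 2g.
20 = 2g
g = 20 / 2 = 10

10


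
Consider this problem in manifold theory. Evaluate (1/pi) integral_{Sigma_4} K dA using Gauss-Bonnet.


Gauss-Bonnet: integral K dA = 2*pi*chi(M).
chi(Sigma_4) = 2 - 2*4 = -6.
(integral K dA)/pi = 2*chi = 2*(-6) = -12

-12


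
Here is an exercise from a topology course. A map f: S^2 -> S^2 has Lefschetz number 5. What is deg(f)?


L(f) = 1 + (-1)^2 deg(f) on S^2.
5 = 1 + (-1)^2 * deg(f)
(-1)^2 * deg(f) = 4
deg(f) = 4

4


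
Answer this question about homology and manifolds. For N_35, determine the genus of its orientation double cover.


chi(N_35) = 2 - 35 = -33.
Double cover: chi(Sigma_g) = 2 * chi(N_35) = 2*(-33) = -66.
2 - 2g = -66, so g = (2 - (-66))/2 = 68/2 = 34

34


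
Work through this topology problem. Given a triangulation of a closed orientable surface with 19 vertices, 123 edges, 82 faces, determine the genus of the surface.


chi = V - E + F = 19 - 123 + 82 = -22
For orientable closed surface: chi = 2 - 2g, so g = (2 - chi)/2.
g = (2 - (-22)) / 2 = 24 / 2 = 12

12


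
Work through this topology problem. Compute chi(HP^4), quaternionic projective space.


HP^4 has one cell in each dimension 0, 4, ..., 4*4 (4+1 cells, all even-dim).
chi = 4 + 1 = 5

5


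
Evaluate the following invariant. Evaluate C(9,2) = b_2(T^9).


By the Kunneth formula, b_k(T^n) = C(n,k).
b_2(T^9) = C(9,2).
C(9,2) = 9!/(2!*7!) = 36

36


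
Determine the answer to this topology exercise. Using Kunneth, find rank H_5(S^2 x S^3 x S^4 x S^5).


Each S^d has Poincare polynomial 1 + t^d.
The product S^2 x S^3 x S^4 x S^5 has Poincare polynomial prod(1+t^d_i).
Expanding: b_0=1, b_2=1, b_3=1, b_4=1, b_5=2, b_6=1, b_7=2, b_8=1, b_9=2, b_10=1, b_11=1, b_12=1, b_14=1.
b_5 = 2

2


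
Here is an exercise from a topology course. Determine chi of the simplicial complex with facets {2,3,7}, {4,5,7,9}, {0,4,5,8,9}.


Enumerate all faces; f-vector: f_0=8, f_1=16, f_2=14, f_3=6, f_4=1.
chi = sum (-1)^k f_k = 1

1


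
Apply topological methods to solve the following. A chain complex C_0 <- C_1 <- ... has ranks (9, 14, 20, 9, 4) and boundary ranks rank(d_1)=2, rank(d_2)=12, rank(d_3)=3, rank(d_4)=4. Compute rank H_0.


rank H_k = rank(ker d_k) - rank(im d_{k+1}).
rank(ker d_0) = rank(C_0) - rank(d_0) = 9 - 0 = 9.
rank(im d_{0+1}) = 2.
rank H_0 = 9 - 2 = 7

7


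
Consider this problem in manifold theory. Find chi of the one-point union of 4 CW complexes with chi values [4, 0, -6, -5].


chi(A v B) = chi(A) + chi(B) - 1 (one point identified).
For 4 spaces: chi = (sum chi_i) - (4 - 1).
sum = -7; chi = -7 - 3 = -10

-10


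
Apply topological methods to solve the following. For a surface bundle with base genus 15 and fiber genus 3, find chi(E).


For a fiber bundle F -> E -> B (with CW structure): chi(E) = chi(B) * chi(F).
chi(Sigma_15) = -28, chi(Sigma_3) = -4.
chi(E) = (-28) * (-4) = 112

112


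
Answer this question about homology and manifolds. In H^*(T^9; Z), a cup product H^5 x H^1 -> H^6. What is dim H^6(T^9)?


Cup product: H^p x H^q -> H^{p+q}; here p+q = 5+1 = 6.
rank H^k(T^n) = C(n,k).
C(9,6) = 84

84


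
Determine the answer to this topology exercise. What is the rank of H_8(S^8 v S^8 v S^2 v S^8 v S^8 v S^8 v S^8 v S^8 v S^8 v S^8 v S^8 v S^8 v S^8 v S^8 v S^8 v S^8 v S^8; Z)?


For a wedge of spheres, H_k (k>0) is free on one generator per sphere of dimension k.
Spheres of dimension 8: count = 16.
b_8 = 16

16


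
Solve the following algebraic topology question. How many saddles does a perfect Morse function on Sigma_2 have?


A perfect Morse function has m_k = b_k.
For Sigma_2: b_0=1, b_1=2g=4, b_2=1.
Saddles m_1 = 2g = 4

4


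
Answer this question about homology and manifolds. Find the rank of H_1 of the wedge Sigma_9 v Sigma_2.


For a wedge: H_1(A v B) = H_1(A) + H_1(B).
b_1(Sigma_9) = 18, b_1(Sigma_2) = 4.
b_1 = 18 + 4 = 22

22


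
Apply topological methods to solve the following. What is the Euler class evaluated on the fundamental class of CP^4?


For any closed oriented manifold, <e(TM),[M]> = chi(M).
chi(CP^4) = 4+1 = 5

5


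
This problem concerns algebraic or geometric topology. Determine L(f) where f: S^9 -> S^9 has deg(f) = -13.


On S^9: L(f) = tr(f_0*) + (-1)^9 tr(f_9*) = 1 + (-1)^9 * deg(f).
L(f) = 1 + (-1)^9 * -13 = 1 + 13 = 14

14


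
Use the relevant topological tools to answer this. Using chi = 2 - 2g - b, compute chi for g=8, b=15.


For a compact orientable surface with genus g and b boundary components: chi = 2 - 2g - b.
chi = 2 - 2*8 - 15 = 2 - 16 - 15 = -29

-29


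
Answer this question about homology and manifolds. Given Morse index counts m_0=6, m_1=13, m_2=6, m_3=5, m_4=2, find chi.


Morse theory: chi(M) = sum_k (-1)^k m_k where m_k = #(index-k critical points).
= (6) + (-13) + (6) + (-5) + (2) = -4

-4


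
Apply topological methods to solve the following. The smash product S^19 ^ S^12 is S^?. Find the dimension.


S^m ^ S^n = S^{m+n}.
k = 19 + 12 = 31

31


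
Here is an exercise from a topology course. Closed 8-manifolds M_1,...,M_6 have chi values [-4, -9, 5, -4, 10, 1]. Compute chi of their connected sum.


For n-manifolds: chi(A#B) = chi(A) + chi(B) - chi(S^8).
chi(S^8) = 1 + (-1)^8 = 2.
chi(#) = (sum chi_i) - (6-1)*chi(S^8) = -1 - 5*2 = -11

-11


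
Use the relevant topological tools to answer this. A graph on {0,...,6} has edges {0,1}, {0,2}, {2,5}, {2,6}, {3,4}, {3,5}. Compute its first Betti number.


b_1 = E - V + (number of components).
E = 6, V = 7, components = 1.
b_1 = 6 - 7 + 1 = 0

0


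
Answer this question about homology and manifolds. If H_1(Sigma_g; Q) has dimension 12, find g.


For a closed orientable surface: b_1 = 2g.
12 = 2g
g = 12 / 2 = 6

6


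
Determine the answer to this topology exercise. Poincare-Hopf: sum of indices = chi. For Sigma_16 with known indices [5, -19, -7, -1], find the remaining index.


Poincare-Hopf: sum of indices = chi(M).
chi(Sigma_16) = 2 - 2*16 = -30.
Sum of known indices = -22.
x = chi - (sum known) = -30 - (-22) = -8

-8


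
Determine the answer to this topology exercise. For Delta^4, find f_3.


Delta^4 has 4+1 vertices. A 3-face is a choice of 3+1 vertices.
f_3 = C(4+1, 3+1) = C(5,4) = 5

5


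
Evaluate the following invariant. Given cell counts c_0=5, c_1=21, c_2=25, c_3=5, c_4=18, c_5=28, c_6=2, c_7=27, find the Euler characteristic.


chi = sum_k (-1)^k c_k.
= (-1)^0*5 + (-1)^1*21 + (-1)^2*25 + (-1)^3*5 + (-1)^4*18 + (-1)^5*28 + (-1)^6*2 + (-1)^7*27
= (5) + (-21) + (25) + (-5) + (18) + (-28) + (2) + (-27)
= -31

-31


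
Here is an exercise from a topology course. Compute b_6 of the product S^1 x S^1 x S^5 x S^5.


Each S^d has Poincare polynomial 1 + t^d.
The product S^1 x S^1 x S^5 x S^5 has Poincare polynomial prod(1+t^d_i).
Expanding: b_0=1, b_1=2, b_2=1, b_5=2, b_6=4, b_7=2, b_10=1, b_11=2, b_12=1.
b_6 = 4

4


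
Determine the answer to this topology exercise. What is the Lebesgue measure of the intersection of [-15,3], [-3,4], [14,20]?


Intersection = [max(a_i), min(b_i)] = [14, 3].
Since 14 > 3, the intersection is empty.
Length = 0

0


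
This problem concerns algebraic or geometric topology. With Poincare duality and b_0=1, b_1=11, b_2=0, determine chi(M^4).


By Poincare duality b_k = b_{4-k}, so full Betti numbers: b_0=1, b_1=11, b_2=0, b_3=11, b_4=1.
chi = sum (-1)^k b_k = -20

-20


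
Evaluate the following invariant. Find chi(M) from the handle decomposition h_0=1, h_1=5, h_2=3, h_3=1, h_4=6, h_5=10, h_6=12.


Handles of index k contribute (-1)^k to chi (same as CW cells).
chi = (1) + (-5) + (3) + (-1) + (6) + (-10) + (12) = 6

6


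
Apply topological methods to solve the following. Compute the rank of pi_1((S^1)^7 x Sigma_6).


pi_1(A x B) = pi_1(A) x pi_1(B); rank of abelianization = b_1.
b_1(T^7) = 7, b_1(Sigma_6) = 2*6 = 12.
b_1(product) = 7 + 12 = 19

19


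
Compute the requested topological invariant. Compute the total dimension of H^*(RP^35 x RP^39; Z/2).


dim H^*(RP^n; Z/2) = n+1 (one Z/2 in each degree 0..n).
Total Betti number is multiplicative.
Total = (35+1) * (39+1) = 36 * 40 = 1440

1440


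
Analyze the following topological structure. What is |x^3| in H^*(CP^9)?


|x| = 2 in H^*(CP^n).
|x^3| = 3 * |x| = 3 * 2 = 6

6


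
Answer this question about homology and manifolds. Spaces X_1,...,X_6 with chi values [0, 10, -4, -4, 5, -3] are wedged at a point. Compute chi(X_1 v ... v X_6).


chi(A v B) = chi(A) + chi(B) - 1 (one point identified).
For 6 spaces: chi = (sum chi_i) - (6 - 1).
sum = 4; chi = 4 - 5 = -1

-1


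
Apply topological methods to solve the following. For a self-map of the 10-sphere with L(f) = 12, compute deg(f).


L(f) = 1 + (-1)^10 deg(f) on S^10.
12 = 1 + (-1)^10 * deg(f)
(-1)^10 * deg(f) = 11
deg(f) = 11

11


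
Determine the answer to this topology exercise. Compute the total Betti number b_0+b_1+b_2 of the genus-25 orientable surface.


For Sigma_25: b_0 = 1, b_1 = 2g = 50, b_2 = 1.
Total = 1 + 50 + 1 = 52

52


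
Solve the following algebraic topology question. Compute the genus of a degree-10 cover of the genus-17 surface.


For an n-sheeted cover: chi(E) = n * chi(B).
chi(Sigma_17) = 2 - 2*17 = -32.
chi(E) = 10 * (-32) = -320.
genus(E) = (2 - chi(E))/2 = (2 - (-320))/2 = 322/2 = 161

161


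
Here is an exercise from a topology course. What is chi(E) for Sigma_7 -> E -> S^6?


chi(S^6) = 2 (n even), chi(Sigma_7) = 2 - 2*7 = -12.
chi(E) = 2 * (-12) = -24

-24


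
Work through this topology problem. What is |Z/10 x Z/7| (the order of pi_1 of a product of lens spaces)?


pi_1(X x Y) = pi_1(X) x pi_1(Y).
pi_1(L(10,1)) = Z/10, pi_1(L(7,1)) = Z/7.
|Z/10 x Z/7| = 10 * 7 = 70

70


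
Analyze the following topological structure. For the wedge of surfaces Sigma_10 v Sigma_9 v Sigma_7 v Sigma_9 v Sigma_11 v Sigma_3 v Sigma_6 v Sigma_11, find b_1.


For a wedge X v Y: reduced H_k(X v Y) = H_k(X) + H_k(Y).
Each Sigma_g contributes b_1 = 2g.
b_1 = 20 + 18 + 14 + 18 + 22 + 6 + 12 + 22 = 132

132


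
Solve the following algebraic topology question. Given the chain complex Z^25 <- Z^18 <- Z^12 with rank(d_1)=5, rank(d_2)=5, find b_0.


rank H_k = rank(ker d_k) - rank(im d_{k+1}).
rank(ker d_0) = rank(C_0) - rank(d_0) = 25 - 0 = 25.
rank(im d_{0+1}) = 5.
rank H_0 = 25 - 5 = 20

20


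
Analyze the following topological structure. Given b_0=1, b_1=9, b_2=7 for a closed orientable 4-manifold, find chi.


By Poincare duality b_k = b_{4-k}, so full Betti numbers: b_0=1, b_1=9, b_2=7, b_3=9, b_4=1.
chi = sum (-1)^k b_k = -9

-9


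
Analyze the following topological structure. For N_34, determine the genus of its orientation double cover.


chi(N_34) = 2 - 34 = -32.
Double cover: chi(Sigma_g) = 2 * chi(N_34) = 2*(-32) = -64.
2 - 2g = -64, so g = (2 - (-64))/2 = 66/2 = 33

33


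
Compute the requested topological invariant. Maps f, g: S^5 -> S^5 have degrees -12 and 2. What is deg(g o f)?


Degree is multiplicative under composition: deg(g o f) = deg(g) * deg(f).
= 2 * -12 = -24

-24


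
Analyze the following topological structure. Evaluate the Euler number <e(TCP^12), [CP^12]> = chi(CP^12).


For any closed oriented manifold, <e(TM),[M]> = chi(M).
chi(CP^12) = 12+1 = 13

13


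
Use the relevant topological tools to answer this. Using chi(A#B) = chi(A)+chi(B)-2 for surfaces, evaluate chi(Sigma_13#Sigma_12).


chi(Sigma_13) = 2 - 2*13 = -24
chi(Sigma_12) = 2 - 2*12 = -22
For surfaces: chi(A#B) = chi(A) + chi(B) - 2.
chi = -24 + -22 - 2 = -48

-48


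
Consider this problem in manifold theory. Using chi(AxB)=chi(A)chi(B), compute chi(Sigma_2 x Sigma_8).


chi(Sigma_2) = 2 - 2*2 = -2
chi(Sigma_8) = 2 - 2*8 = -14
chi(product) = (-2) * (-14) = 28

28


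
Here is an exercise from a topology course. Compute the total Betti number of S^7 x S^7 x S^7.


Total Betti number is multiplicative under products.
Each S^d (d>=1) has total Betti number 2.
There are 3 sphere factors.
Total = 2^3 = 8

8


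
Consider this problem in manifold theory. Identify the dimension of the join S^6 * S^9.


Join of spheres: S^m * S^n = S^{m+n+1}.
dim = 6 + 9 + 1 = 16

16


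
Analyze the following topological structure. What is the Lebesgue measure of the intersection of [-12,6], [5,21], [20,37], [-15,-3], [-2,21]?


Intersection = [max(a_i), min(b_i)] = [20, -3].
Since 20 > -3, the intersection is empty.
Length = 0

0


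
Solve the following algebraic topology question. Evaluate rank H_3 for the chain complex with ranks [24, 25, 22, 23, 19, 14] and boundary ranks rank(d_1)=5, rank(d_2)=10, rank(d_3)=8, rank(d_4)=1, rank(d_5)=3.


rank H_k = rank(ker d_k) - rank(im d_{k+1}).
rank(ker d_3) = rank(C_3) - rank(d_3) = 23 - 8 = 15.
rank(im d_{3+1}) = 1.
rank H_3 = 15 - 1 = 14

14


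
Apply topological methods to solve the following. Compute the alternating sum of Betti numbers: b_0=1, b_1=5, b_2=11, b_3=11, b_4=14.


chi = sum_k (-1)^k b_k.
= (1) + (-5) + (11) + (-11) + (14)
= 10

10


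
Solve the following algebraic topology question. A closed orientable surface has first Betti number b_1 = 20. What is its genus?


For a closed orientable surface: b_1 = 2g.
20 = 2g
g = 20 / 2 = 10

10


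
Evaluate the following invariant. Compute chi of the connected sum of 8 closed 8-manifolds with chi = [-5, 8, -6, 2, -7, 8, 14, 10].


For n-manifolds: chi(A#B) = chi(A) + chi(B) - chi(S^8).
chi(S^8) = 1 + (-1)^8 = 2.
chi(#) = (sum chi_i) - (8-1)*chi(S^8) = 24 - 7*2 = 10

10


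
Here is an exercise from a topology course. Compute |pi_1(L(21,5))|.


pi_1(L(p,q)) = Z/pZ for any q coprime to p.
|pi_1(L(21,5))| = 21

21


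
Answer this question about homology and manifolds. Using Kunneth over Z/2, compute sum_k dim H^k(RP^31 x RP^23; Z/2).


dim H^*(RP^n; Z/2) = n+1 (one Z/2 in each degree 0..n).
Total Betti number is multiplicative.
Total = (31+1) * (23+1) = 32 * 24 = 768

768


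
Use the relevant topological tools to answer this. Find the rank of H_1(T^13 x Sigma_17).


pi_1(A x B) = pi_1(A) x pi_1(B); rank of abelianization = b_1.
b_1(T^13) = 13, b_1(Sigma_17) = 2*17 = 34.
b_1(product) = 13 + 34 = 47

47


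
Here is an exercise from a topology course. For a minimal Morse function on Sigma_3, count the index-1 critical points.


A perfect Morse function has m_k = b_k.
For Sigma_3: b_0=1, b_1=2g=6, b_2=1.
Saddles m_1 = 2g = 6

6


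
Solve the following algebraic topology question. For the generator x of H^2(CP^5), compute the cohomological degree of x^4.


|x| = 2 in H^*(CP^n).
|x^4| = 4 * |x| = 4 * 2 = 8

8


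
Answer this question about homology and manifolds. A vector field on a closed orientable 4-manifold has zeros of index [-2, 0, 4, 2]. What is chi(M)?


Poincare-Hopf: chi(M) = sum of indices of zeros.
chi = (-2) + (0) + (4) + (2) = 4

4


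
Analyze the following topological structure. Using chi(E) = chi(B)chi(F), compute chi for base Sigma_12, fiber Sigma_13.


For a fiber bundle F -> E -> B (with CW structure): chi(E) = chi(B) * chi(F).
chi(Sigma_12) = -22, chi(Sigma_13) = -24.
chi(E) = (-22) * (-24) = 528

528


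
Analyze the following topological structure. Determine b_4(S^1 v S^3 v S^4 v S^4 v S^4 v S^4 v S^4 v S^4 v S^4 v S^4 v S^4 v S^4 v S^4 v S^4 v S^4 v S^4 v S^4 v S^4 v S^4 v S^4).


For a wedge of spheres, H_k (k>0) is free on one generator per sphere of dimension k.
Spheres of dimension 4: count = 18.
b_4 = 18

18


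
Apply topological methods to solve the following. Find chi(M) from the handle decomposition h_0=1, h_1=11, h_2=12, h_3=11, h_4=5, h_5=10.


Handles of index k contribute (-1)^k to chi (same as CW cells).
chi = (1) + (-11) + (12) + (-11) + (5) + (-10) = -14

-14


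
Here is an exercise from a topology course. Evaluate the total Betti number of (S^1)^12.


b_k(T^12) = C(12,k), so the sum over k is sum_k C(12,k) = 2^12.
Total = 2^12 = 4096

4096


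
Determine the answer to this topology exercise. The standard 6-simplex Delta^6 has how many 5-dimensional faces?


Delta^6 has 6+1 vertices. A 5-face is a choice of 5+1 vertices.
f_5 = C(6+1, 5+1) = C(7,6) = 7

7


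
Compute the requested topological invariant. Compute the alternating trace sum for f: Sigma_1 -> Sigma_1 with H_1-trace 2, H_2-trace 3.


L(f) = tr(f_0*) - tr(f_1*) + tr(f_2*).
= 1 - (2) + (3)
= 2

2


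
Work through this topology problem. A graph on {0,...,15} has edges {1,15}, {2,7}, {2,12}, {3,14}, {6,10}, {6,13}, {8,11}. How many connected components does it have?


Run DFS/union-find over 16 vertices.
V = 16, E = 7.
Number of components = 9

9


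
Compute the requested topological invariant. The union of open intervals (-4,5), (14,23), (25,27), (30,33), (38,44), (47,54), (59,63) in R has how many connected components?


Sort and merge overlapping open intervals.
Merged: (-4,5), (14,23), (25,27), (30,33), (38,44), (47,54), (59,63).
Number of components = 7

7


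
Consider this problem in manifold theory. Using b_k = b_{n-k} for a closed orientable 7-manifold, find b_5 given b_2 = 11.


Poincare duality for closed orientable n-manifolds: b_k = b_{n-k}.
Here n = 7, so b_5 = b_2 = 11

11


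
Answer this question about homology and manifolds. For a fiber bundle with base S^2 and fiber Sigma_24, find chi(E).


chi(S^2) = 2 (n even), chi(Sigma_24) = 2 - 2*24 = -46.
chi(E) = 2 * (-46) = -92

-92


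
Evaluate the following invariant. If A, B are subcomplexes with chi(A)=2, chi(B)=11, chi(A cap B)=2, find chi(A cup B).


chi(A cup B) = chi(A) + chi(B) - chi(A cap B)
= 2 + (11) - (2)
= 11

11


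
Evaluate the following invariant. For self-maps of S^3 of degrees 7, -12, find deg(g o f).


Degree is multiplicative under composition: deg(g o f) = deg(g) * deg(f).
= -12 * 7 = -84

-84


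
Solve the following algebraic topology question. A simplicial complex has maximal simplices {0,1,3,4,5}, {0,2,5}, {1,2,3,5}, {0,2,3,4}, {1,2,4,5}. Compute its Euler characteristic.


Enumerate all faces; f-vector: f_0=6, f_1=15, f_2=19, f_3=8, f_4=1.
chi = sum (-1)^k f_k = 3

3


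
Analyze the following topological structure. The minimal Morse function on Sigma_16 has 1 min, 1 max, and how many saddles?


A perfect Morse function has m_k = b_k.
For Sigma_16: b_0=1, b_1=2g=32, b_2=1.
Saddles m_1 = 2g = 32

32


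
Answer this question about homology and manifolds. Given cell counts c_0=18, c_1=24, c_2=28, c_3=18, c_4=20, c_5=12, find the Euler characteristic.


chi = sum_k (-1)^k c_k.
= (-1)^0*18 + (-1)^1*24 + (-1)^2*28 + (-1)^3*18 + (-1)^4*20 + (-1)^5*12
= (18) + (-24) + (28) + (-18) + (20) + (-12)
= 12

12


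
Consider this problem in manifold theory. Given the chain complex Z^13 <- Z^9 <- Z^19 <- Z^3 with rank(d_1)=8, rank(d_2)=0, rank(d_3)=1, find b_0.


rank H_k = rank(ker d_k) - rank(im d_{k+1}).
rank(ker d_0) = rank(C_0) - rank(d_0) = 13 - 0 = 13.
rank(im d_{0+1}) = 8.
rank H_0 = 13 - 8 = 5

5


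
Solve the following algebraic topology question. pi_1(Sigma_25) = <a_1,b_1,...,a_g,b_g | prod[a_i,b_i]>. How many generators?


Standard presentation: pi_1(Sigma_g) = <a_1,b_1,...,a_g,b_g | [a_1,b_1]...[a_g,b_g] = 1>.
Number of generators = 2g = 2*25 = 50

50


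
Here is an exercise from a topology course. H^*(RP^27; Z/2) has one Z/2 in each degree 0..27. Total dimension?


H^k(RP^27; Z/2) = Z/2 for each 0 <= k <= 27.
Total dimension = 27 + 1 = 28

28


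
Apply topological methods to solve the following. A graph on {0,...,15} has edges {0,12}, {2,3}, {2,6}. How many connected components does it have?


Run DFS/union-find over 16 vertices.
V = 16, E = 3.
Number of components = 13

13


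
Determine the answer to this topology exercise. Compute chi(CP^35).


CP^35 has one cell in each even dimension 0, 2, ..., 2*35 (35+1 cells total).
All cells are even-dimensional, so chi = number of cells.
chi = 35 + 1 = 36

36


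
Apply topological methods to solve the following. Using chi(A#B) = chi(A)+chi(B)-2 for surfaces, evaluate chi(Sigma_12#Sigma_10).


chi(Sigma_12) = 2 - 2*12 = -22
chi(Sigma_10) = 2 - 2*10 = -18
For surfaces: chi(A#B) = chi(A) + chi(B) - 2.
chi = -22 + -18 - 2 = -42

-42


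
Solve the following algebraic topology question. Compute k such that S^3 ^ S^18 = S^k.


S^m ^ S^n = S^{m+n}.
k = 3 + 18 = 21

21


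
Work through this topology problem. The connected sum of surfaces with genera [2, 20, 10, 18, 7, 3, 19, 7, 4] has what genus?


Genus is additive under connected sum of orientable surfaces.
g = 2 + 20 + 10 + 18 + 7 + 3 + 19 + 7 + 4 = 90

90


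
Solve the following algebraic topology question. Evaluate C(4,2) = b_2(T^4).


By the Kunneth formula, b_k(T^n) = C(n,k).
b_2(T^4) = C(4,2).
C(4,2) = 4!/(2!*2!) = 6

6


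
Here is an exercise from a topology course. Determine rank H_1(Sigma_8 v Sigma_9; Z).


For a wedge: H_1(A v B) = H_1(A) + H_1(B).
b_1(Sigma_8) = 16, b_1(Sigma_9) = 18.
b_1 = 16 + 18 = 34

34


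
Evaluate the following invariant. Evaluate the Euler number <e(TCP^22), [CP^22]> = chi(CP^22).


For any closed oriented manifold, <e(TM),[M]> = chi(M).
chi(CP^22) = 22+1 = 23

23


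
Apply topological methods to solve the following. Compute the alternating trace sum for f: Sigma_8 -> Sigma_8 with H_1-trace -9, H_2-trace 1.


L(f) = tr(f_0*) - tr(f_1*) + tr(f_2*).
= 1 - (-9) + (1)
= 11

11


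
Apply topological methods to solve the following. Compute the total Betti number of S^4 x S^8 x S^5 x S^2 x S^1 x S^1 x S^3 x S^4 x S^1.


Total Betti number is multiplicative under products.
Each S^d (d>=1) has total Betti number 2.
There are 9 sphere factors.
Total = 2^9 = 512

512


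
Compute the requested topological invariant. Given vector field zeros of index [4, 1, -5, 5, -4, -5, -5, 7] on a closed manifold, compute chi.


Poincare-Hopf: chi(M) = sum of indices of zeros.
chi = (4) + (1) + (-5) + (5) + (-4) + (-5) + (-5) + (7) = -2

-2


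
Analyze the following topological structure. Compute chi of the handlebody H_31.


A genus-g handlebody deformation retracts to a wedge of g circles.
chi(vee_g S^1) = 1 - g.
chi(H_31) = 1 - 31 = -30

-30


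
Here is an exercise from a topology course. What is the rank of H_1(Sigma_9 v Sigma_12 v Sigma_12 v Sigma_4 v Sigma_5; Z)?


For a wedge X v Y: reduced H_k(X v Y) = H_k(X) + H_k(Y).
Each Sigma_g contributes b_1 = 2g.
b_1 = 18 + 24 + 24 + 8 + 10 = 84

84


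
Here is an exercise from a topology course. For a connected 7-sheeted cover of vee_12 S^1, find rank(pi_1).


Nielsen-Schreier: an index-n subgroup of F_r is free of rank 1 + n(r-1).
Equivalently: chi(cover) = n*chi(base); chi(vee_r S^1) = 1 - 12 = -11.
chi(E) = 7*(-11) = -77; rank = 1 - chi(E) = 1 - (-77) = 78.
rank = 1 + 7*(12-1) = 1 + 77 = 78

78


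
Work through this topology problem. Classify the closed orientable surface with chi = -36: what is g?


chi = 2 - 2g for closed orientable surfaces.
-36 = 2 - 2g
2g = 2 - (-36) = 38
g = 19

19


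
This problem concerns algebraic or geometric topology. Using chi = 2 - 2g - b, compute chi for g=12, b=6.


For a compact orientable surface with genus g and b boundary components: chi = 2 - 2g - b.
chi = 2 - 2*12 - 6 = 2 - 24 - 6 = -28

-28


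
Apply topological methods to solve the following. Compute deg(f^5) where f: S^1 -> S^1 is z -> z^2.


deg(f) = 2. Degree is multiplicative: deg(f^5) = (deg f)^5.
deg(f^5) = (2)^5 = 32

32


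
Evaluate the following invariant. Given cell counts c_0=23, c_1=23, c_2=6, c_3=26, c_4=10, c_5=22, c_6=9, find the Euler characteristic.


chi = sum_k (-1)^k c_k.
= (-1)^0*23 + (-1)^1*23 + (-1)^2*6 + (-1)^3*26 + (-1)^4*10 + (-1)^5*22 + (-1)^6*9
= (23) + (-23) + (6) + (-26) + (10) + (-22) + (9)
= -23

-23


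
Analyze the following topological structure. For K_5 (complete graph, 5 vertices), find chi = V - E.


K_5: V = 5, E = C(5,2) = 10.
chi = V - E = 5 - 10 = -5

-5


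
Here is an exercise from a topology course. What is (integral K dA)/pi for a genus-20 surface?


Gauss-Bonnet: integral K dA = 2*pi*chi(M).
chi(Sigma_20) = 2 - 2*20 = -38.
(integral K dA)/pi = 2*chi = 2*(-38) = -76

-76


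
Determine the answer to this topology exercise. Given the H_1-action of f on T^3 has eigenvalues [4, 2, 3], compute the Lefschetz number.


For a torus self-map: L(f) = det(I - A) where A acts on H_1.
L(f) = (1-4) * (1-2) * (1-3) = -3 * -1 * -2 = -6

-6


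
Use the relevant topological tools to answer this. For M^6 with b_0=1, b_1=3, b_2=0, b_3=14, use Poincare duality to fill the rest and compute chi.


By Poincare duality b_k = b_{6-k}, so full Betti numbers: b_0=1, b_1=3, b_2=0, b_3=14, b_4=0, b_5=3, b_6=1.
chi = sum (-1)^k b_k = -18

-18


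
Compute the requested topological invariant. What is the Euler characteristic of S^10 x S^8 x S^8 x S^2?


chi is multiplicative: chi(X x Y) = chi(X) chi(Y).
Each even-dim sphere has chi = 2. There are 4 factors.
chi = 2^4 = 16

16


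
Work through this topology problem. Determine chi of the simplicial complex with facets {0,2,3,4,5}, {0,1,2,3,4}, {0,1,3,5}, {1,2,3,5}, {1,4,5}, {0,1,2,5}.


Enumerate all faces; f-vector: f_0=6, f_1=15, f_2=20, f_3=12, f_4=2.
chi = sum (-1)^k f_k = 1

1


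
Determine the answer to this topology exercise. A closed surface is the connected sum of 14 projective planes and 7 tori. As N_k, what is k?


Since a >= 1, the sum is non-orientable; each T^2 can be replaced by RP^2 # RP^2 (since T^2#RP^2 = 3RP^2).
Total crosscaps k = 14 + 2*7 = 28.
Check via chi: chi = 14*1 + 7*0 - (14+7-1)*2 = -26 = 2 - k = -26. Consistent.

28


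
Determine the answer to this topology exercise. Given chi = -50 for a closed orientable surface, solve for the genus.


chi = 2 - 2g for closed orientable surfaces.
-50 = 2 - 2g
2g = 2 - (-50) = 52
g = 26

26


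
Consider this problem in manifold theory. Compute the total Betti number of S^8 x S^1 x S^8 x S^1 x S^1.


Total Betti number is multiplicative under products.
Each S^d (d>=1) has total Betti number 2.
There are 5 sphere factors.
Total = 2^5 = 32

32


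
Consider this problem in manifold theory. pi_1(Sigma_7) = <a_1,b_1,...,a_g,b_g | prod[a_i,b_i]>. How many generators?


Standard presentation: pi_1(Sigma_g) = <a_1,b_1,...,a_g,b_g | [a_1,b_1]...[a_g,b_g] = 1>.
Number of generators = 2g = 2*7 = 14

14


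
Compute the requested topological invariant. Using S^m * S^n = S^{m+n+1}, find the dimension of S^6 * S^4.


Join of spheres: S^m * S^n = S^{m+n+1}.
dim = 6 + 4 + 1 = 11

11


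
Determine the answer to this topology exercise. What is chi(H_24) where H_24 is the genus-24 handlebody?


A genus-g handlebody deformation retracts to a wedge of g circles.
chi(vee_g S^1) = 1 - g.
chi(H_24) = 1 - 24 = -23

-23


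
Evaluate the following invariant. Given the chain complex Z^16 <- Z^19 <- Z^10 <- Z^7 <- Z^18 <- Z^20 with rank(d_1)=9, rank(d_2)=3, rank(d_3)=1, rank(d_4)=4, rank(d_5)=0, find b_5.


rank H_k = rank(ker d_k) - rank(im d_{k+1}).
rank(ker d_5) = rank(C_5) - rank(d_5) = 20 - 0 = 20.
rank(im d_{5+1}) = 0.
rank H_5 = 20 - 0 = 20

20


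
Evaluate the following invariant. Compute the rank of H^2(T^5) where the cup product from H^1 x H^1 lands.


Cup product: H^p x H^q -> H^{p+q}; here p+q = 1+1 = 2.
rank H^k(T^n) = C(n,k).
C(5,2) = 10

10


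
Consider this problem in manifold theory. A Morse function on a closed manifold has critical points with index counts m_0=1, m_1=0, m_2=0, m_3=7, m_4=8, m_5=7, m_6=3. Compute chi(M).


Morse theory: chi(M) = sum_k (-1)^k m_k where m_k = #(index-k critical points).
= (1) + (0) + (0) + (-7) + (8) + (-7) + (3) = -2

-2


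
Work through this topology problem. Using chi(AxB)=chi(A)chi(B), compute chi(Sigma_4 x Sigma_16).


chi(Sigma_4) = 2 - 2*4 = -6
chi(Sigma_16) = 2 - 2*16 = -30
chi(product) = (-6) * (-30) = 180

180


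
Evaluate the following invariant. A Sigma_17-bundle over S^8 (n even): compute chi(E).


chi(S^8) = 2 (n even), chi(Sigma_17) = 2 - 2*17 = -32.
chi(E) = 2 * (-32) = -64

-64


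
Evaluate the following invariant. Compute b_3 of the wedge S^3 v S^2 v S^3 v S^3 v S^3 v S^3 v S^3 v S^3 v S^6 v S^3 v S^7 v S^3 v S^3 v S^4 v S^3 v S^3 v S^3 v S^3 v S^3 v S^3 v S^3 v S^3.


For a wedge of spheres, H_k (k>0) is free on one generator per sphere of dimension k.
Spheres of dimension 3: count = 18.
b_3 = 18

18


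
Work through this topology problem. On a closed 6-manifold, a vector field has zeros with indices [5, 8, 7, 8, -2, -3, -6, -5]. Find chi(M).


Poincare-Hopf: chi(M) = sum of indices of zeros.
chi = (5) + (8) + (7) + (8) + (-2) + (-3) + (-6) + (-5) = 12

12


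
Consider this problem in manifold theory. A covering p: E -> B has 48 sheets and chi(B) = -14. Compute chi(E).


For a finite covering: chi(E) = (number of sheets) * chi(B).
chi(E) = 48 * (-14) = -672

-672


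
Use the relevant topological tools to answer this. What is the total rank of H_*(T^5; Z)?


b_k(T^5) = C(5,k), so the sum over k is sum_k C(5,k) = 2^5.
Total = 2^5 = 32

32


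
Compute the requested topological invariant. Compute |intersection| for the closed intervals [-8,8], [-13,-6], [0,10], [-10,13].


Intersection = [max(a_i), min(b_i)] = [0, -6].
Since 0 > -6, the intersection is empty.
Length = 0

0


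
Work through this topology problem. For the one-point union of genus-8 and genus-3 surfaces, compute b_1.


For a wedge: H_1(A v B) = H_1(A) + H_1(B).
b_1(Sigma_8) = 16, b_1(Sigma_3) = 6.
b_1 = 16 + 6 = 22

22


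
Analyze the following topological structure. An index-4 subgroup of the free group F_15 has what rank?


Nielsen-Schreier: an index-n subgroup of F_r is free of rank 1 + n(r-1).
Equivalently: chi(cover) = n*chi(base); chi(vee_r S^1) = 1 - 15 = -14.
chi(E) = 4*(-14) = -56; rank = 1 - chi(E) = 1 - (-56) = 57.
rank = 1 + 4*(15-1) = 1 + 56 = 57

57


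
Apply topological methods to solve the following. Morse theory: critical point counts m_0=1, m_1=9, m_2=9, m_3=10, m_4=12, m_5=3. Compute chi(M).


Morse theory: chi(M) = sum_k (-1)^k m_k where m_k = #(index-k critical points).
= (1) + (-9) + (9) + (-10) + (12) + (-3) = 0

0


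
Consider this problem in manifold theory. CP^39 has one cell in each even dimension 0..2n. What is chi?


CP^39 has one cell in each even dimension 0, 2, ..., 2*39 (39+1 cells total).
All cells are even-dimensional, so chi = number of cells.
chi = 39 + 1 = 40

40


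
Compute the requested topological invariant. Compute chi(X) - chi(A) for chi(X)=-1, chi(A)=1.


Relative Euler characteristic: chi(X, A) = chi(X) - chi(A).
= -1 - (1) = -2

-2


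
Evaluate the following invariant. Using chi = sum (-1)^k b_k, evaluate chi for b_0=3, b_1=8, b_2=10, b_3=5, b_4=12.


chi = sum_k (-1)^k b_k.
= (3) + (-8) + (10) + (-5) + (12)
= 12

12


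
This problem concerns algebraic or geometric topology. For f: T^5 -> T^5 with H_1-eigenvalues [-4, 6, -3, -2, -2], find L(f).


For a torus self-map: L(f) = det(I - A) where A acts on H_1.
L(f) = (1--4) * (1-6) * (1--3) * (1--2) * (1--2) = 5 * -5 * 4 * 3 * 3 = -900

-900


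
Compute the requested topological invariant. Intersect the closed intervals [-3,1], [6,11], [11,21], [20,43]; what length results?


Intersection = [max(a_i), min(b_i)] = [20, 1].
Since 20 > 1, the intersection is empty.
Length = 0

0


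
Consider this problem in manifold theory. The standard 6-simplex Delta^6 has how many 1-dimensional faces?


Delta^6 has 6+1 vertices. A 1-face is a choice of 1+1 vertices.
f_1 = C(6+1, 1+1) = C(7,2) = 21

21


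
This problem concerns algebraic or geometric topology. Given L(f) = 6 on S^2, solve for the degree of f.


L(f) = 1 + (-1)^2 deg(f) on S^2.
6 = 1 + (-1)^2 * deg(f)
(-1)^2 * deg(f) = 5
deg(f) = 5

5


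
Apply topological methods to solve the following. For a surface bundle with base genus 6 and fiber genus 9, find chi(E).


For a fiber bundle F -> E -> B (with CW structure): chi(E) = chi(B) * chi(F).
chi(Sigma_6) = -10, chi(Sigma_9) = -16.
chi(E) = (-10) * (-16) = 160

160


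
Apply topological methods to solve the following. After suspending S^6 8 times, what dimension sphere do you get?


Each suspension raises dimension by 1: Sigma S^n = S^{n+1}.
Sigma^8 S^6 = S^{6+8} = S^14

14


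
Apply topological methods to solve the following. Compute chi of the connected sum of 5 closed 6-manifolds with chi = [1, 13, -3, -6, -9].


For n-manifolds: chi(A#B) = chi(A) + chi(B) - chi(S^6).
chi(S^6) = 1 + (-1)^6 = 2.
chi(#) = (sum chi_i) - (5-1)*chi(S^6) = -4 - 4*2 = -12

-12


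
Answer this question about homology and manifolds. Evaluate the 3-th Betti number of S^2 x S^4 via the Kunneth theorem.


Each S^d has Poincare polynomial 1 + t^d.
The product S^2 x S^4 has Poincare polynomial prod(1+t^d_i).
Expanding: b_0=1, b_2=1, b_4=1, b_6=1.
b_3 = 0

0


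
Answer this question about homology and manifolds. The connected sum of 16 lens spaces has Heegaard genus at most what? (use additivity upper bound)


Heegaard genus satisfies g(A#B) <= g(A) + g(B).
Each lens space has g = 1.
Upper bound: 16 * 1 = 16

16


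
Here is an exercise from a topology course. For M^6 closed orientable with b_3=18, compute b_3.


Poincare duality for closed orientable n-manifolds: b_k = b_{n-k}.
Here n = 6, so b_3 = b_3 = 18

18


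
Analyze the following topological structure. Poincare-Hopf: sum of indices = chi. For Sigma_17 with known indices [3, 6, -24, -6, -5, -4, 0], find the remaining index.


Poincare-Hopf: sum of indices = chi(M).
chi(Sigma_17) = 2 - 2*17 = -32.
Sum of known indices = -30.
x = chi - (sum known) = -32 - (-30) = -2

-2


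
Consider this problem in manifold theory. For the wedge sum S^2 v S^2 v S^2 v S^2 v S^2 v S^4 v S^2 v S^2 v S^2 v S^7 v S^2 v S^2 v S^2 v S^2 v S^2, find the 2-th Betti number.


For a wedge of spheres, H_k (k>0) is free on one generator per sphere of dimension k.
Spheres of dimension 2: count = 13.
b_2 = 13

13


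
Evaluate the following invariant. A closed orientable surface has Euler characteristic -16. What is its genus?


chi = 2 - 2g for closed orientable surfaces.
-16 = 2 - 2g
2g = 2 - (-16) = 18
g = 9

9


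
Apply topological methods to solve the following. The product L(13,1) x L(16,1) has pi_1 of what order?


pi_1(X x Y) = pi_1(X) x pi_1(Y).
pi_1(L(13,1)) = Z/13, pi_1(L(16,1)) = Z/16.
|Z/13 x Z/16| = 13 * 16 = 208

208


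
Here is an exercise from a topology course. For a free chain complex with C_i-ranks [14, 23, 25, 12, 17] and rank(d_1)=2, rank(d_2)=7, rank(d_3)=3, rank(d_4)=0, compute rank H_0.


rank H_k = rank(ker d_k) - rank(im d_{k+1}).
rank(ker d_0) = rank(C_0) - rank(d_0) = 14 - 0 = 14.
rank(im d_{0+1}) = 2.
rank H_0 = 14 - 2 = 12

12


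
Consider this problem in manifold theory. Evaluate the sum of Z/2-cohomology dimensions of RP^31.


H^k(RP^31; Z/2) = Z/2 for each 0 <= k <= 31.
Total dimension = 31 + 1 = 32

32


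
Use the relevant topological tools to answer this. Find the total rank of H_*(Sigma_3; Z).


For Sigma_3: b_0 = 1, b_1 = 2g = 6, b_2 = 1.
Total = 1 + 6 + 1 = 8

8


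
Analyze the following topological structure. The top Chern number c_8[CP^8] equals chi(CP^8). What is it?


For any closed oriented manifold, <e(TM),[M]> = chi(M).
chi(CP^8) = 8+1 = 9

9


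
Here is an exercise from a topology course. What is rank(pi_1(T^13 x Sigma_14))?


pi_1(A x B) = pi_1(A) x pi_1(B); rank of abelianization = b_1.
b_1(T^13) = 13, b_1(Sigma_14) = 2*14 = 28.
b_1(product) = 13 + 28 = 41

41


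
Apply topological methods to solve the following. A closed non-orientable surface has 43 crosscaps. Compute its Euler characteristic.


For a non-orientable closed surface with k crosscaps: chi = 2 - k.
Here k = 43.
chi = 2 - 43 = -41

-41


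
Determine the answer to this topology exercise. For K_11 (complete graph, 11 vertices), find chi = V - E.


K_11: V = 11, E = C(11,2) = 55.
chi = V - E = 11 - 55 = -44

-44


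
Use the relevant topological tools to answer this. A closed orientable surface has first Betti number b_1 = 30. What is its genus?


For a closed orientable surface: b_1 = 2g.
30 = 2g
g = 30 / 2 = 15

15
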